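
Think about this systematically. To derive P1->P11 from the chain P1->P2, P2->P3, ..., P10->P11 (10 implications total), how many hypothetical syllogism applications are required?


With 10 implications in a chain connecting 11 propositions:
P1->P2, P2->P3, ..., P10->P11
Steps needed = (number of implications) - 1 = 10 - 1 = 9

9


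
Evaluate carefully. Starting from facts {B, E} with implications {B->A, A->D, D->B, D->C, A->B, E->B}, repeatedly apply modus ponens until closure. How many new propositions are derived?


Initial facts: {B, E}
Apply modus ponens to closure:
  B and B->A  =>  A
  A and A->D  =>  D
  D and D->C  =>  C
Final known: {A, B, C, D, E}
New propositions: {A, C, D}
Count = 3

3


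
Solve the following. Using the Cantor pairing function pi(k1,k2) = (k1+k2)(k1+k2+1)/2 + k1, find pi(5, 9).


k1 + k2 = 14
(k1+k2)(k1+k2+1)/2 = 14 * 15 / 2 = 105
pi = 105 + 5 = 110

110


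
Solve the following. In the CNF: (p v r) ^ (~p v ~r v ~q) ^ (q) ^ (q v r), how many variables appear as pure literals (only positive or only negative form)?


Check each variable for pure literal status:
p: mixed (not pure)
q: mixed (not pure)
r: mixed (not pure)
Pure literal count = 0

0


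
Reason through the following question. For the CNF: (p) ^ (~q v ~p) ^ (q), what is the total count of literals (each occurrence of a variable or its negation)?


Counting literals in each clause:
Clause 1: 1 literal(s)
Clause 2: 2 literal(s)
Clause 3: 1 literal(s)
Total = 4

4


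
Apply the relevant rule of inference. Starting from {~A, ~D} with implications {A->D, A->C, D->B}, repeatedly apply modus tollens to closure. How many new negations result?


Initial negated facts: {~A, ~D}
Apply modus tollens to closure:
  (no implication fires)
Final negated: {~A, ~D}
New negations: {(none)}
Count = 0

0


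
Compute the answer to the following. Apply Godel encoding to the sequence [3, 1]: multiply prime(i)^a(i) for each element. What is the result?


Encode each element as an exponent of the corresponding prime:
  2^3 = 8
  3^1 = 3
Product = 8 * 3 = 24

24


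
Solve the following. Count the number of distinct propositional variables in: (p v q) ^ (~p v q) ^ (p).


Identify each variable that appears in the formula.
Variables found: p, q
Count = 2

2


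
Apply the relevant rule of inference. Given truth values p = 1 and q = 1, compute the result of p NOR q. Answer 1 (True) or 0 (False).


p = 1, q = 1
Operation: p NOR q
Evaluate: 1 NOR 1 = 0

0


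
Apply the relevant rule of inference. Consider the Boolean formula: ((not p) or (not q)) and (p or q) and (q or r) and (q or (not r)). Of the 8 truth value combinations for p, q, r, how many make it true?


Evaluate all 8 assignments for p, q, r:
p=0, q=0, r=0: 0
p=0, q=0, r=1: 0
p=0, q=1, r=0: 1
p=0, q=1, r=1: 1
p=1, q=0, r=0: 0
p=1, q=0, r=1: 0
p=1, q=1, r=0: 0
p=1, q=1, r=1: 0
Satisfying count = 2

2


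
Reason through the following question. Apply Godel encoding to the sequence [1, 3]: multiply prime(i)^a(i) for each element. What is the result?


Encode each element as an exponent of the corresponding prime:
  2^1 = 2
  3^3 = 27
Product = 2 * 27 = 54

54


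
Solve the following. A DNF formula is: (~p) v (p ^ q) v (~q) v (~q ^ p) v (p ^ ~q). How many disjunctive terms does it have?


A DNF formula is a disjunction of terms (conjunctions).
Terms are separated by v.
Counting the disjuncts: 5 terms.

5


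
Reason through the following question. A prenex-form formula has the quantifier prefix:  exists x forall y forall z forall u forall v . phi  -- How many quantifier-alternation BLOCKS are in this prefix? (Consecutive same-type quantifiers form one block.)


Quantifier-type sequence: E A A A A  (A=forall, E=exists)
Group into maximal same-type runs:
  Ex1 | Ax4
Number of blocks = 2

2


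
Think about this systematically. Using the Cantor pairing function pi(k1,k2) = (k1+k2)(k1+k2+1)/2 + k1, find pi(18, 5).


k1 + k2 = 23
(k1+k2)(k1+k2+1)/2 = 23 * 24 / 2 = 276
pi = 276 + 18 = 294

294


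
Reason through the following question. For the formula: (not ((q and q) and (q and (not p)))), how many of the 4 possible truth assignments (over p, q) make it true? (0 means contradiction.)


Check all 4 assignments:
p=0, q=0: 1
p=0, q=1: 0
p=1, q=0: 1
p=1, q=1: 1
Count of True = 3

3


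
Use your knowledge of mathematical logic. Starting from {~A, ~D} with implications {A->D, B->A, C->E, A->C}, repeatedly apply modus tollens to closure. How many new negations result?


Initial negated facts: {~A, ~D}
Apply modus tollens to closure:
  ~A and B->A  =>  ~B
Final negated: {~A, ~B, ~D}
New negations: {~B}
Count = 1

1


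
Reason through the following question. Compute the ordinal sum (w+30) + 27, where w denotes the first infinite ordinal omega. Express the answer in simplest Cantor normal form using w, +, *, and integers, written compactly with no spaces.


Compute (w+30) + 27.
Ordinal + is associative but NOT commutative; for finite n>0, n + w = w but w + n stays w+n.
By associativity: (w+30) + 27 = w + (30+27) = w+57.
Result = w+57

w+57


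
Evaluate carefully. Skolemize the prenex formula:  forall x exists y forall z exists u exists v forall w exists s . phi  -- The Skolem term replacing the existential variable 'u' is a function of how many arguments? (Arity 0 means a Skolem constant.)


Quantifier prefix: forall x exists y forall z exists u exists v forall w exists s
'u' is existentially quantified at position 4.
Universal variables preceding it: x, z
Skolem function arity = 2

2


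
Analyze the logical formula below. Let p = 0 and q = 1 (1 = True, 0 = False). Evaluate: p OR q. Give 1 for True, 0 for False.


p = 0, q = 1
Operation: p OR q
Evaluate: 0 OR 1 = 1

1


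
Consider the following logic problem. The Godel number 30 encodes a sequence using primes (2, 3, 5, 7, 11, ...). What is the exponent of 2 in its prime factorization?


Factorize 30 by dividing by 2 repeatedly.
Division steps: 2 divides 30 exactly 1 time(s).
Exponent of 2 = 1

1


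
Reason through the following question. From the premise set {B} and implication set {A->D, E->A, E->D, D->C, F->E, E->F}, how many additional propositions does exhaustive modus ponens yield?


Initial facts: {B}
Apply modus ponens to closure:
  (no implication fires)
Final known: {B}
New propositions: {(none)}
Count = 0

0


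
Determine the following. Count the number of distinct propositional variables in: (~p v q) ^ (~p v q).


Identify each variable that appears in the formula.
Variables found: p, q
Count = 2

2


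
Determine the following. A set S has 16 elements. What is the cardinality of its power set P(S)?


The power set of a set with n elements has 2^n elements.
|P(S)| = 2^16 = 65536

65536


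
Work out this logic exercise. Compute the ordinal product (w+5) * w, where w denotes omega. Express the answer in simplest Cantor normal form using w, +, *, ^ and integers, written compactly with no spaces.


Compute (w+5) * w.
Ordinal * is associative and left-distributive over +, but NOT commutative; for finite n>1, n*w = w but w*n stays w*n.
(w+5) * w = sup{(w+5)*k : k<w} = sup{w*k+5} = w^2 (the +5 tail is absorbed in the limit).
Result = w^2

w^2


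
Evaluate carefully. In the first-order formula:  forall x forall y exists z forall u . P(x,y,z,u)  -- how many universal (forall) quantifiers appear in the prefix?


Quantifier prefix: forall x forall y exists z forall u
Mark each quantifier type:
  U U E U
Universal count = 3, Existential count = 1
Asked for universal (forall) quantifiers: 3

3


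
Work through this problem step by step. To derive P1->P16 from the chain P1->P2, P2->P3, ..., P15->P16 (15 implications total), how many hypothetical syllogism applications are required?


With 15 implications in a chain connecting 16 propositions:
P1->P2, P2->P3, ..., P15->P16
Steps needed = (number of implications) - 1 = 15 - 1 = 14

14


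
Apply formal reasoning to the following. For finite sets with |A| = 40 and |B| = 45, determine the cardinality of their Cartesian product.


The Cartesian product A x B contains all ordered pairs (a, b).
|A x B| = |A| * |B| = 40 * 45 = 1800

1800


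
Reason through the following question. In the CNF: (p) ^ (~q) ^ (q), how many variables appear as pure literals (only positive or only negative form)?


Check each variable for pure literal status:
p: pure positive
q: mixed (not pure)
r: absent (not pure)
Pure literal count = 1

1


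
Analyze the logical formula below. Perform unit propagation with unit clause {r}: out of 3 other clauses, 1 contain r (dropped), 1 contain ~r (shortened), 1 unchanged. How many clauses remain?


Satisfied (removed): 1
Shortened (remain): 1
Unchanged (remain): 1
Remaining = 1 + 1 = 2

2


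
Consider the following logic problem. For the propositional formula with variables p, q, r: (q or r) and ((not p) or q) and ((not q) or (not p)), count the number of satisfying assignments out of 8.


Evaluate all 8 assignments for p, q, r:
p=0, q=0, r=0: 0
p=0, q=0, r=1: 1
p=0, q=1, r=0: 1
p=0, q=1, r=1: 1
p=1, q=0, r=0: 0
p=1, q=0, r=1: 0
p=1, q=1, r=0: 0
p=1, q=1, r=1: 0
Satisfying count = 3

3


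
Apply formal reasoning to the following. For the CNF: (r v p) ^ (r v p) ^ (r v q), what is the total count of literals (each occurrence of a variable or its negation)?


Counting literals in each clause:
Clause 1: 2 literal(s)
Clause 2: 2 literal(s)
Clause 3: 2 literal(s)
Total = 6

6


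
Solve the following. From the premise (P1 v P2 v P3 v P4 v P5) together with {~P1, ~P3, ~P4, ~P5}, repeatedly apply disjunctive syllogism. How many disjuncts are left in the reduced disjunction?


Original disjuncts (5): P1, P2, P3, P4, P5
Negated (eliminate): ~P1, ~P3, ~P4, ~P5
Remaining disjuncts: P2
Count = 5 - 4 = 1

1


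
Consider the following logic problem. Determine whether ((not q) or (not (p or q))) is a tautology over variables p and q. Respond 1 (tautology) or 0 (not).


Check all 4 assignments:
p=0, q=0: 1
p=0, q=1: 0
p=1, q=0: 1
p=1, q=1: 0
Satisfying count = 2/4.
Tautology iff count = 4: no.

0


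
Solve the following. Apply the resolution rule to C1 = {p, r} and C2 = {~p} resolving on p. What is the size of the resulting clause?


Remove p from C1 and ~p from C2.
C1 remainder: {r}
C2 remainder: {}
Union (resolvent): {r}
Resolvent has 1 literal(s).

1


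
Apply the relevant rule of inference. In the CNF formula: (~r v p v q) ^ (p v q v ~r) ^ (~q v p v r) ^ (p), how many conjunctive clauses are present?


A CNF formula is a conjunction of clauses.
Clauses are separated by ^.
Counting the conjuncts: 4 clauses.

4


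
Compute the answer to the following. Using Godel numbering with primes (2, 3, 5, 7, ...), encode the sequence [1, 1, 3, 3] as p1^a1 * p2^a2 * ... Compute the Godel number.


Encode each element as an exponent of the corresponding prime:
  2^1 = 2
  3^1 = 3
  5^3 = 125
  7^3 = 343
Product = 2 * 3 * 125 * 343 = 257250

257250


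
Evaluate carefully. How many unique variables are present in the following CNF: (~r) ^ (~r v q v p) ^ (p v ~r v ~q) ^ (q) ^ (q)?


Identify each variable that appears in the formula.
Variables found: p, q, r
Count = 3

3


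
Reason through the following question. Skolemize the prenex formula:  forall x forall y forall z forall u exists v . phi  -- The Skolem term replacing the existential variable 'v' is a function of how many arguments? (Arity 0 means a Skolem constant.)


Quantifier prefix: forall x forall y forall z forall u exists v
'v' is existentially quantified at position 5.
Universal variables preceding it: x, y, z, u
Skolem function arity = 4

4


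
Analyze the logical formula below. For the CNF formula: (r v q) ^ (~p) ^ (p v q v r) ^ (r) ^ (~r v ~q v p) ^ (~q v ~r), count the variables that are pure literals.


Check each variable for pure literal status:
p: mixed (not pure)
q: mixed (not pure)
r: mixed (not pure)
Pure literal count = 0

0


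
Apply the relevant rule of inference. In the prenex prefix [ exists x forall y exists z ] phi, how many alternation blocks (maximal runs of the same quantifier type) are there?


Quantifier-type sequence: E A E  (A=forall, E=exists)
Group into maximal same-type runs:
  Ex1 | Ax1 | Ex1
Number of blocks = 3

3


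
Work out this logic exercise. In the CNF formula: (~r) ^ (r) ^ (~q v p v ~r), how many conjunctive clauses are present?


A CNF formula is a conjunction of clauses.
Clauses are separated by ^.
Counting the conjuncts: 3 clauses.

3


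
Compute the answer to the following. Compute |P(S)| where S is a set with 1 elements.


The power set of a set with n elements has 2^n elements.
|P(S)| = 2^1 = 2

2


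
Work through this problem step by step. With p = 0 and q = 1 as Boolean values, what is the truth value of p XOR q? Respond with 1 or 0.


p = 0, q = 1
Operation: p XOR q
Evaluate: 0 XOR 1 = 1

1


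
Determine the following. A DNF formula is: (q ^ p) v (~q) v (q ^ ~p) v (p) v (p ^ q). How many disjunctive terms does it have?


A DNF formula is a disjunction of terms (conjunctions).
Terms are separated by v.
Counting the disjuncts: 5 terms.

5


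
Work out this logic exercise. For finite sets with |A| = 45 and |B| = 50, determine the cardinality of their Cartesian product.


The Cartesian product A x B contains all ordered pairs (a, b).
|A x B| = |A| * |B| = 45 * 50 = 2250

2250


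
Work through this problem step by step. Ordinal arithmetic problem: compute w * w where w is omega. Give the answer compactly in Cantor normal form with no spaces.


Compute w * w.
Ordinal * is associative and left-distributive over +, but NOT commutative; for finite n>1, n*w = w but w*n stays w*n.
w * w = w^2 by definition.
Result = w^2

w^2


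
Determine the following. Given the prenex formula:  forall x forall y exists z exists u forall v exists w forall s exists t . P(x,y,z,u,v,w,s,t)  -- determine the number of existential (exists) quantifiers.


Quantifier prefix: forall x forall y exists z exists u forall v exists w forall s exists t
Mark each quantifier type:
  U U E E U E U E
Universal count = 4, Existential count = 4
Asked for existential (exists) quantifiers: 4

4


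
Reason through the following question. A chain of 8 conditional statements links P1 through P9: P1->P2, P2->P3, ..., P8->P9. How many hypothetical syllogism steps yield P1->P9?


With 8 implications in a chain connecting 9 propositions:
P1->P2, P2->P3, ..., P8->P9
Steps needed = (number of implications) - 1 = 8 - 1 = 7

7


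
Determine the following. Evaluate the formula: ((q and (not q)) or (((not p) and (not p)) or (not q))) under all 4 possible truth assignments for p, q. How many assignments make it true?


Check all 4 assignments:
p=0, q=0: 1
p=0, q=1: 1
p=1, q=0: 1
p=1, q=1: 0
Count of True = 3

3


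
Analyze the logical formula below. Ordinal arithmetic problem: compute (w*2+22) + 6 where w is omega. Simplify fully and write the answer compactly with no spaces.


Compute (w*2+22) + 6.
Ordinal + is associative but NOT commutative; for finite n>0, n + w = w but w + n stays w+n.
By associativity: (w*2+22) + 6 = w*2 + (22+6) = w*2+28.
Result = w*2+28

w*2+28


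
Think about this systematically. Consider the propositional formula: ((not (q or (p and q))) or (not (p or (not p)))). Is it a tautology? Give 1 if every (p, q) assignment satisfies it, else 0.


Check all 4 assignments:
p=0, q=0: 1
p=0, q=1: 0
p=1, q=0: 1
p=1, q=1: 0
Satisfying count = 2/4.
Tautology iff count = 4: no.

0


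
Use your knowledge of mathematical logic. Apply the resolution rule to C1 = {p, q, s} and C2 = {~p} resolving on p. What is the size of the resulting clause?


Remove p from C1 and ~p from C2.
C1 remainder: {q, s}
C2 remainder: {}
Union (resolvent): {q, s}
Resolvent has 2 literal(s).

2


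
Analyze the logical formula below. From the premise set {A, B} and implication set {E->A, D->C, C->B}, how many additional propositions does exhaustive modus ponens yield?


Initial facts: {A, B}
Apply modus ponens to closure:
  (no implication fires)
Final known: {A, B}
New propositions: {(none)}
Count = 0

0


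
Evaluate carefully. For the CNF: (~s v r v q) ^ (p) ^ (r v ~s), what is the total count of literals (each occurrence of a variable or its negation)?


Counting literals in each clause:
Clause 1: 3 literal(s)
Clause 2: 1 literal(s)
Clause 3: 2 literal(s)
Total = 6

6


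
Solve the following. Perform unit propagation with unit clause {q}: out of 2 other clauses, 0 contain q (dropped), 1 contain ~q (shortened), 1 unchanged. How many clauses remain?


Satisfied (removed): 0
Shortened (remain): 1
Unchanged (remain): 1
Remaining = 1 + 1 = 2

2


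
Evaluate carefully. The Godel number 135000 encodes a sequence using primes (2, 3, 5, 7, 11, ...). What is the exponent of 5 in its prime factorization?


Factorize 135000 by dividing by 5 repeatedly.
Division steps: 5 divides 135000 exactly 4 time(s).
Exponent of 5 = 4

4


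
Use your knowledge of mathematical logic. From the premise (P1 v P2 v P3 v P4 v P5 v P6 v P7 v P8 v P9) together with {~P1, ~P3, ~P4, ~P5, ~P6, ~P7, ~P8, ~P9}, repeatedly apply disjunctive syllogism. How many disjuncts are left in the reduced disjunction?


Original disjuncts (9): P1, P2, P3, P4, P5, P6, P7, P8, P9
Negated (eliminate): ~P1, ~P3, ~P4, ~P5, ~P6, ~P7, ~P8, ~P9
Remaining disjuncts: P2
Count = 9 - 8 = 1

1


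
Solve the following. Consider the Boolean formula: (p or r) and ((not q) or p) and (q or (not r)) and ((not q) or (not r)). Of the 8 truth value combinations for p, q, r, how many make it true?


Evaluate all 8 assignments for p, q, r:
p=0, q=0, r=0: 0
p=0, q=0, r=1: 0
p=0, q=1, r=0: 0
p=0, q=1, r=1: 0
p=1, q=0, r=0: 1
p=1, q=0, r=1: 0
p=1, q=1, r=0: 1
p=1, q=1, r=1: 0
Satisfying count = 2

2


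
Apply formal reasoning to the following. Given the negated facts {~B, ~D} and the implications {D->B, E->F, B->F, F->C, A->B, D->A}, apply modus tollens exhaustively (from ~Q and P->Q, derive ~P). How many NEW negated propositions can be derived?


Initial negated facts: {~B, ~D}
Apply modus tollens to closure:
  ~B and A->B  =>  ~A
Final negated: {~A, ~B, ~D}
New negations: {~A}
Count = 1

1


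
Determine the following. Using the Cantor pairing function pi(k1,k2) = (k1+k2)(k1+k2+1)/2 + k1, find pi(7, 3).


k1 + k2 = 10
(k1+k2)(k1+k2+1)/2 = 10 * 11 / 2 = 55
pi = 55 + 7 = 62

62


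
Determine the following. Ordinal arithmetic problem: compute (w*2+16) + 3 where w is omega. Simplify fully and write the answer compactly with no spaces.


Compute (w*2+16) + 3.
Ordinal + is associative but NOT commutative; for finite n>0, n + w = w but w + n stays w+n.
By associativity: (w*2+16) + 3 = w*2 + (16+3) = w*2+19.
Result = w*2+19

w*2+19


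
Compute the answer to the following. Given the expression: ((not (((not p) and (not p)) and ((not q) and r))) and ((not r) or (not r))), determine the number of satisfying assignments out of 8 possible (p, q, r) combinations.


Check all 8 assignments:
p=0, q=0, r=0: 1
p=0, q=0, r=1: 0
p=0, q=1, r=0: 1
p=0, q=1, r=1: 0
p=1, q=0, r=0: 1
p=1, q=0, r=1: 0
p=1, q=1, r=0: 1
p=1, q=1, r=1: 0
Count of True = 4

4


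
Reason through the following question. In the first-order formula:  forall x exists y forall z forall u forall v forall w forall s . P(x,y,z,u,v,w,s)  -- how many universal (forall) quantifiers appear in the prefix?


Quantifier prefix: forall x exists y forall z forall u forall v forall w forall s
Mark each quantifier type:
  U E U U U U U
Universal count = 6, Existential count = 1
Asked for universal (forall) quantifiers: 6

6


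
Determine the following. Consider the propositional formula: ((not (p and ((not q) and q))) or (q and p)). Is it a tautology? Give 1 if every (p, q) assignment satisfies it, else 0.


Check all 4 assignments:
p=0, q=0: 1
p=0, q=1: 1
p=1, q=0: 1
p=1, q=1: 1
Satisfying count = 4/4.
Tautology iff count = 4: yes.

1


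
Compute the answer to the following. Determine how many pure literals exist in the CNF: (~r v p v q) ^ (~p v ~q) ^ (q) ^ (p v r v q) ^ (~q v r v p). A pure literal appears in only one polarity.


Check each variable for pure literal status:
p: mixed (not pure)
q: mixed (not pure)
r: mixed (not pure)
Pure literal count = 0

0


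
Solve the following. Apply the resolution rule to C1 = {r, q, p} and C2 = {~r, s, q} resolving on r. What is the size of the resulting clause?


Remove r from C1 and ~r from C2.
C1 remainder: {q, p}
C2 remainder: {s, q}
Union (resolvent): {p, q, s}
Resolvent has 3 literal(s).

3


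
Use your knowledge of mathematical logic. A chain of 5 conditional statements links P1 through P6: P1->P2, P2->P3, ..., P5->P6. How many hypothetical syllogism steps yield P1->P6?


With 5 implications in a chain connecting 6 propositions:
P1->P2, P2->P3, ..., P5->P6
Steps needed = (number of implications) - 1 = 5 - 1 = 4

4


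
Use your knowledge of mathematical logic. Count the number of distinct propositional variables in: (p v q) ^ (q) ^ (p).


Identify each variable that appears in the formula.
Variables found: p, q
Count = 2

2


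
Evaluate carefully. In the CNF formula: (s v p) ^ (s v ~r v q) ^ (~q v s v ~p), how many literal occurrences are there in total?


Counting literals in each clause:
Clause 1: 2 literal(s)
Clause 2: 3 literal(s)
Clause 3: 3 literal(s)
Total = 8

8


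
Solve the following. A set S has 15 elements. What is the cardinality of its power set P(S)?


The power set of a set with n elements has 2^n elements.
|P(S)| = 2^15 = 32768

32768


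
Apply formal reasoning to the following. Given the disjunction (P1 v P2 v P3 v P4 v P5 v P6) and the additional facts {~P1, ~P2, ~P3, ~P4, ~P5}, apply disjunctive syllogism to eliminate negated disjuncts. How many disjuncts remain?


Original disjuncts (6): P1, P2, P3, P4, P5, P6
Negated (eliminate): ~P1, ~P2, ~P3, ~P4, ~P5
Remaining disjuncts: P6
Count = 6 - 5 = 1

1


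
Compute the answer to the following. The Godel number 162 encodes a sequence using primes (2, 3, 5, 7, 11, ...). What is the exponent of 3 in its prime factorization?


Factorize 162 by dividing by 3 repeatedly.
Division steps: 3 divides 162 exactly 4 time(s).
Exponent of 3 = 4

4


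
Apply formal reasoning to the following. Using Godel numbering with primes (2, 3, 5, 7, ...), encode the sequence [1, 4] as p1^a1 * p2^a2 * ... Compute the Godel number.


Encode each element as an exponent of the corresponding prime:
  2^1 = 2
  3^4 = 81
Product = 2 * 81 = 162

162


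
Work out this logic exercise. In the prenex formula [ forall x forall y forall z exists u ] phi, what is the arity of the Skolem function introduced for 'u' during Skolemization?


Quantifier prefix: forall x forall y forall z exists u
'u' is existentially quantified at position 4.
Universal variables preceding it: x, y, z
Skolem function arity = 3

3


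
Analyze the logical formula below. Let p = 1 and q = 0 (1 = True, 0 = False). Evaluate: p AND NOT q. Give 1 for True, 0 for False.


p = 1, q = 0
Operation: p AND NOT q
Evaluate: 1 AND NOT 0 = 1

1


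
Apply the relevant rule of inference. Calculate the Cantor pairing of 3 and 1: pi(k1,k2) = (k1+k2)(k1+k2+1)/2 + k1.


k1 + k2 = 4
(k1+k2)(k1+k2+1)/2 = 4 * 5 / 2 = 10
pi = 10 + 3 = 13

13


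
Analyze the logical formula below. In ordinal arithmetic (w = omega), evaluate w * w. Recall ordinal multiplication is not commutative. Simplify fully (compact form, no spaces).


Compute w * w.
Ordinal * is associative and left-distributive over +, but NOT commutative; for finite n>1, n*w = w but w*n stays w*n.
w * w = w^2 by definition.
Result = w^2

w^2


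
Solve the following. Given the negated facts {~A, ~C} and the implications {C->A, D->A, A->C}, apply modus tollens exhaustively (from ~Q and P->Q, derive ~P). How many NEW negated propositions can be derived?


Initial negated facts: {~A, ~C}
Apply modus tollens to closure:
  ~A and D->A  =>  ~D
Final negated: {~A, ~C, ~D}
New negations: {~D}
Count = 1

1


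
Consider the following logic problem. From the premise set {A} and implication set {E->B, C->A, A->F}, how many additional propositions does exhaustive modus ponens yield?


Initial facts: {A}
Apply modus ponens to closure:
  A and A->F  =>  F
Final known: {A, F}
New propositions: {F}
Count = 1

1


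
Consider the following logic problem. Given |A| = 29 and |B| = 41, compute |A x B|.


The Cartesian product A x B contains all ordered pairs (a, b).
|A x B| = |A| * |B| = 29 * 41 = 1189

1189


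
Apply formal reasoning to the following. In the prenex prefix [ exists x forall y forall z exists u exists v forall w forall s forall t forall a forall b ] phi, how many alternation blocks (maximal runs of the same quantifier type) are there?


Quantifier-type sequence: E A A E E A A A A A  (A=forall, E=exists)
Group into maximal same-type runs:
  Ex1 | Ax2 | Ex2 | Ax5
Number of blocks = 4

4


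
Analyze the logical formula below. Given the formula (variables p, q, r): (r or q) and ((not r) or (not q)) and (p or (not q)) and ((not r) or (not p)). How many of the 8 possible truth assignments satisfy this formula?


Evaluate all 8 assignments for p, q, r:
p=0, q=0, r=0: 0
p=0, q=0, r=1: 1
p=0, q=1, r=0: 0
p=0, q=1, r=1: 0
p=1, q=0, r=0: 0
p=1, q=0, r=1: 0
p=1, q=1, r=0: 1
p=1, q=1, r=1: 0
Satisfying count = 2

2


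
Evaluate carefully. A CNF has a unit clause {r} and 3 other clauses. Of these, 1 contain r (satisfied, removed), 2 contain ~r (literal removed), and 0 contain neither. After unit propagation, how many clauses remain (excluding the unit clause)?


Satisfied (removed): 1
Shortened (remain): 2
Unchanged (remain): 0
Remaining = 2 + 0 = 2

2


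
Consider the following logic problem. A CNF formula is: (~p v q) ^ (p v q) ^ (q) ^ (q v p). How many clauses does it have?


A CNF formula is a conjunction of clauses.
Clauses are separated by ^.
Counting the conjuncts: 4 clauses.

4


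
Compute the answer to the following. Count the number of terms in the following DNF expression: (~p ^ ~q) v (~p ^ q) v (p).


A DNF formula is a disjunction of terms (conjunctions).
Terms are separated by v.
Counting the disjuncts: 3 terms.

3


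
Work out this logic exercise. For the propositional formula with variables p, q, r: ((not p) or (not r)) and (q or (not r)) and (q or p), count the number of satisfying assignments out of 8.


Evaluate all 8 assignments for p, q, r:
p=0, q=0, r=0: 0
p=0, q=0, r=1: 0
p=0, q=1, r=0: 1
p=0, q=1, r=1: 1
p=1, q=0, r=0: 1
p=1, q=0, r=1: 0
p=1, q=1, r=0: 1
p=1, q=1, r=1: 0
Satisfying count = 4

4


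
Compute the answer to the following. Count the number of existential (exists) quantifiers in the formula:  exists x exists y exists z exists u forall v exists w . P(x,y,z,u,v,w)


Quantifier prefix: exists x exists y exists z exists u forall v exists w
Mark each quantifier type:
  E E E E U E
Universal count = 1, Existential count = 5
Asked for existential (exists) quantifiers: 5

5


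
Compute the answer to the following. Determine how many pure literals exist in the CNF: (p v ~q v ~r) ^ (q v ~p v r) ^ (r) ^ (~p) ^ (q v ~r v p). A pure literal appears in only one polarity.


Check each variable for pure literal status:
p: mixed (not pure)
q: mixed (not pure)
r: mixed (not pure)
Pure literal count = 0

0


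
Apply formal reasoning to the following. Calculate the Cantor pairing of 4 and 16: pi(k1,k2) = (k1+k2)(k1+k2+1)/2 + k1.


k1 + k2 = 20
(k1+k2)(k1+k2+1)/2 = 20 * 21 / 2 = 210
pi = 210 + 4 = 214

214


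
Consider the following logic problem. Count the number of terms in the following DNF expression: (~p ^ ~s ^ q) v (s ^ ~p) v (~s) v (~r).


A DNF formula is a disjunction of terms (conjunctions).
Terms are separated by v.
Counting the disjuncts: 4 terms.

4


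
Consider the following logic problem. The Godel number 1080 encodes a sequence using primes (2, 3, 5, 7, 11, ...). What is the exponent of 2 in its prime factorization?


Factorize 1080 by dividing by 2 repeatedly.
Division steps: 2 divides 1080 exactly 3 time(s).
Exponent of 2 = 3

3


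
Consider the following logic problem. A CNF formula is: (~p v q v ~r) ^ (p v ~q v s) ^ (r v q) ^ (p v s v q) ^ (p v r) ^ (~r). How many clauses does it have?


A CNF formula is a conjunction of clauses.
Clauses are separated by ^.
Counting the conjuncts: 6 clauses.

6


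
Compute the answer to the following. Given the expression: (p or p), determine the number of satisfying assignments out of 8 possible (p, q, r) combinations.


Check all 8 assignments:
p=0, q=0, r=0: 0
p=0, q=0, r=1: 0
p=0, q=1, r=0: 0
p=0, q=1, r=1: 0
p=1, q=0, r=0: 1
p=1, q=0, r=1: 1
p=1, q=1, r=0: 1
p=1, q=1, r=1: 1
Count of True = 4

4


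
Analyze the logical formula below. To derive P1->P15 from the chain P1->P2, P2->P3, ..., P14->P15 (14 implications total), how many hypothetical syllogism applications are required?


With 14 implications in a chain connecting 15 propositions:
P1->P2, P2->P3, ..., P14->P15
Steps needed = (number of implications) - 1 = 14 - 1 = 13

13


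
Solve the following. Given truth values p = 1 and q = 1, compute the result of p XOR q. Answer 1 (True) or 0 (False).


p = 1, q = 1
Operation: p XOR q
Evaluate: 1 XOR 1 = 0

0


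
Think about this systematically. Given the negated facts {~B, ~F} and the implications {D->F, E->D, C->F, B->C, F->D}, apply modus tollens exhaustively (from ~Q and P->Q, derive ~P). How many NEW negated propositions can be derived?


Initial negated facts: {~B, ~F}
Apply modus tollens to closure:
  ~F and D->F  =>  ~D
  ~D and E->D  =>  ~E
  ~F and C->F  =>  ~C
Final negated: {~B, ~C, ~D, ~E, ~F}
New negations: {~C, ~D, ~E}
Count = 3

3


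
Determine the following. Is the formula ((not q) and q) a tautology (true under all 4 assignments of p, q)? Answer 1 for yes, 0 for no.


Check all 4 assignments:
p=0, q=0: 0
p=0, q=1: 0
p=1, q=0: 0
p=1, q=1: 0
Satisfying count = 0/4.
Tautology iff count = 4: no.

0


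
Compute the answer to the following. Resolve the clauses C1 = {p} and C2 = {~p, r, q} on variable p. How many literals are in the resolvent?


Remove p from C1 and ~p from C2.
C1 remainder: {}
C2 remainder: {r, q}
Union (resolvent): {q, r}
Resolvent has 2 literal(s).

2


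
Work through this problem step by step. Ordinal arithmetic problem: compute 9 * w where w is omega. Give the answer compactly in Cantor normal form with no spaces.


Compute 9 * w.
Ordinal * is associative and left-distributive over +, but NOT commutative; for finite n>1, n*w = w but w*n stays w*n.
For finite n>0, n * w = sup{n*k : k<w} = w. So 9 * w = w.
Result = w

w


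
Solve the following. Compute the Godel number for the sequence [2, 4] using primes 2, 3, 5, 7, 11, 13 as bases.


Encode each element as an exponent of the corresponding prime:
  2^2 = 4
  3^4 = 81
Product = 4 * 81 = 324

324


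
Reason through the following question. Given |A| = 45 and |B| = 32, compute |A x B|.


The Cartesian product A x B contains all ordered pairs (a, b).
|A x B| = |A| * |B| = 45 * 32 = 1440

1440


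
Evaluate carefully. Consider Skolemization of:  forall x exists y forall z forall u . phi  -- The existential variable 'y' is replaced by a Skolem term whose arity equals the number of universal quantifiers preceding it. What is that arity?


Quantifier prefix: forall x exists y forall z forall u
'y' is existentially quantified at position 2.
Universal variables preceding it: x
Skolem function arity = 1

1


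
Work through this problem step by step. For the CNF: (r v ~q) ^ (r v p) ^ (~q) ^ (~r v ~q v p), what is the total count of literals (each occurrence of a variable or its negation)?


Counting literals in each clause:
Clause 1: 2 literal(s)
Clause 2: 2 literal(s)
Clause 3: 1 literal(s)
Clause 4: 3 literal(s)
Total = 8

8


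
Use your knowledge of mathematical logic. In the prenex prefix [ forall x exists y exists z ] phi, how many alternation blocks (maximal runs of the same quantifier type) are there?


Quantifier-type sequence: A E E  (A=forall, E=exists)
Group into maximal same-type runs:
  Ax1 | Ex2
Number of blocks = 2

2


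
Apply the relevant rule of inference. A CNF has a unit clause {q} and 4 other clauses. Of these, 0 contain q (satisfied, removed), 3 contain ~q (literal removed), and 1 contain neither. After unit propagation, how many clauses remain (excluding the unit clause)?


Satisfied (removed): 0
Shortened (remain): 3
Unchanged (remain): 1
Remaining = 3 + 1 = 4

4


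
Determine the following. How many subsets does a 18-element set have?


The power set of a set with n elements has 2^n elements.
|P(S)| = 2^18 = 262144

262144


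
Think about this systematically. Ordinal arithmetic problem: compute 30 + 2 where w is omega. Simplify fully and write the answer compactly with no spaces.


Compute 30 + 2.
Ordinal + is associative but NOT commutative; for finite n>0, n + w = w but w + n stays w+n.
Both operands finite; ordinal + agrees with natural +: 30 + 2 = 32.
Result = 32

32


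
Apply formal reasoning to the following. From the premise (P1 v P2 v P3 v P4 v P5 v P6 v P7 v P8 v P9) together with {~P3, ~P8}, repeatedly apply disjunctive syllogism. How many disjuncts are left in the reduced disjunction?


Original disjuncts (9): P1, P2, P3, P4, P5, P6, P7, P8, P9
Negated (eliminate): ~P3, ~P8
Remaining disjuncts: P1, P2, P4, P5, P6, P7, P9
Count = 9 - 2 = 7

7


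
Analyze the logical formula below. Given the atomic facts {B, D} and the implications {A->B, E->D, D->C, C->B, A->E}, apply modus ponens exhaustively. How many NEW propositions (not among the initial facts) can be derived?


Initial facts: {B, D}
Apply modus ponens to closure:
  D and D->C  =>  C
Final known: {B, C, D}
New propositions: {C}
Count = 1

1


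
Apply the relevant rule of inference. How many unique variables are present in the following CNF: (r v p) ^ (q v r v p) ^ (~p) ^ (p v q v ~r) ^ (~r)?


Identify each variable that appears in the formula.
Variables found: p, q, r
Count = 3

3


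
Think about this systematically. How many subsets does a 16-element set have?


The power set of a set with n elements has 2^n elements.
|P(S)| = 2^16 = 65536

65536


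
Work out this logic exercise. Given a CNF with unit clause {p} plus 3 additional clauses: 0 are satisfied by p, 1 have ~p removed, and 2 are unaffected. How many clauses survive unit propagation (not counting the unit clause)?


Satisfied (removed): 0
Shortened (remain): 1
Unchanged (remain): 2
Remaining = 1 + 2 = 3

3


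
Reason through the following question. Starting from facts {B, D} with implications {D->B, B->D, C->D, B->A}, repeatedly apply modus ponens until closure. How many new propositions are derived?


Initial facts: {B, D}
Apply modus ponens to closure:
  B and B->A  =>  A
Final known: {A, B, D}
New propositions: {A}
Count = 1

1


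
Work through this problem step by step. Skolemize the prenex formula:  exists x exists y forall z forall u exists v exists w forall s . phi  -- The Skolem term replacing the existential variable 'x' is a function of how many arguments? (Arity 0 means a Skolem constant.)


Quantifier prefix: exists x exists y forall z forall u exists v exists w forall s
'x' is existentially quantified at position 1.
No universal quantifiers precede it.
Skolem function arity = 0 (a Skolem constant)

0


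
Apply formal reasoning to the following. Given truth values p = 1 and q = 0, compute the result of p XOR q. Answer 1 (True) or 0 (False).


p = 1, q = 0
Operation: p XOR q
Evaluate: 1 XOR 0 = 1

1


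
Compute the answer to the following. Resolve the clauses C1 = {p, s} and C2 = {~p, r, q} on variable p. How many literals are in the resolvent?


Remove p from C1 and ~p from C2.
C1 remainder: {s}
C2 remainder: {r, q}
Union (resolvent): {q, r, s}
Resolvent has 3 literal(s).

3


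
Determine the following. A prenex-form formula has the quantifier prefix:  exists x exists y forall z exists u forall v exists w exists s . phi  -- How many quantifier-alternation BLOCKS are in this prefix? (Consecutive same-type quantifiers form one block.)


Quantifier-type sequence: E E A E A E E  (A=forall, E=exists)
Group into maximal same-type runs:
  Ex2 | Ax1 | Ex1 | Ax1 | Ex2
Number of blocks = 5

5


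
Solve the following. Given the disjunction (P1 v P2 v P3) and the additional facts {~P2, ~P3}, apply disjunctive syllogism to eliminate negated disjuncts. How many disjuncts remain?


Original disjuncts (3): P1, P2, P3
Negated (eliminate): ~P2, ~P3
Remaining disjuncts: P1
Count = 3 - 2 = 1

1


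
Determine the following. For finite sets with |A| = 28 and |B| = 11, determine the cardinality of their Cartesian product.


The Cartesian product A x B contains all ordered pairs (a, b).
|A x B| = |A| * |B| = 28 * 11 = 308

308


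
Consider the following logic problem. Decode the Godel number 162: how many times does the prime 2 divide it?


Factorize 162 by dividing by 2 repeatedly.
Division steps: 2 divides 162 exactly 1 time(s).
Exponent of 2 = 1

1


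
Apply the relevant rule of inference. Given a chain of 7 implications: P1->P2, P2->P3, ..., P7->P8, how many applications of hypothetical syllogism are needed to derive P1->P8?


With 7 implications in a chain connecting 8 propositions:
P1->P2, P2->P3, ..., P7->P8
Steps needed = (number of implications) - 1 = 7 - 1 = 6

6


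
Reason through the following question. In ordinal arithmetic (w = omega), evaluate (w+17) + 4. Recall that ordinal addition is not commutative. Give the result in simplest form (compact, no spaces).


Compute (w+17) + 4.
Ordinal + is associative but NOT commutative; for finite n>0, n + w = w but w + n stays w+n.
By associativity: (w+17) + 4 = w + (17+4) = w+21.
Result = w+21

w+21


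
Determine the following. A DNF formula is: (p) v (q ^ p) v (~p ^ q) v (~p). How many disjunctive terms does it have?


A DNF formula is a disjunction of terms (conjunctions).
Terms are separated by v.
Counting the disjuncts: 4 terms.

4


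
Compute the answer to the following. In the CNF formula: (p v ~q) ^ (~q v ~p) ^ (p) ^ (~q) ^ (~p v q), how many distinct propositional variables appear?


Identify each variable that appears in the formula.
Variables found: p, q
Count = 2

2


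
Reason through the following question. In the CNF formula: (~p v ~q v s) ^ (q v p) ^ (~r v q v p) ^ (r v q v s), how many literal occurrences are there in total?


Counting literals in each clause:
Clause 1: 3 literal(s)
Clause 2: 2 literal(s)
Clause 3: 3 literal(s)
Clause 4: 3 literal(s)
Total = 11

11


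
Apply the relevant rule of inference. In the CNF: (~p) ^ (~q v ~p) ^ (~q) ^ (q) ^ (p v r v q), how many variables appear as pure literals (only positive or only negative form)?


Check each variable for pure literal status:
p: mixed (not pure)
q: mixed (not pure)
r: pure positive
Pure literal count = 1

1


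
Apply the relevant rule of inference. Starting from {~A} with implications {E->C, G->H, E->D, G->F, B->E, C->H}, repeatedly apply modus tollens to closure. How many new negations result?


Initial negated facts: {~A}
Apply modus tollens to closure:
  (no implication fires)
Final negated: {~A}
New negations: {(none)}
Count = 0

0


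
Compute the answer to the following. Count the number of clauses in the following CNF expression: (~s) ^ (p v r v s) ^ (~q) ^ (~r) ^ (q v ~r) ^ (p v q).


A CNF formula is a conjunction of clauses.
Clauses are separated by ^.
Counting the conjuncts: 6 clauses.

6


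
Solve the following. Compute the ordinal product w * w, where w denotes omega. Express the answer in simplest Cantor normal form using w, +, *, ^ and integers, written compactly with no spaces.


Compute w * w.
Ordinal * is associative and left-distributive over +, but NOT commutative; for finite n>1, n*w = w but w*n stays w*n.
w * w = w^2 by definition.
Result = w^2

w^2
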